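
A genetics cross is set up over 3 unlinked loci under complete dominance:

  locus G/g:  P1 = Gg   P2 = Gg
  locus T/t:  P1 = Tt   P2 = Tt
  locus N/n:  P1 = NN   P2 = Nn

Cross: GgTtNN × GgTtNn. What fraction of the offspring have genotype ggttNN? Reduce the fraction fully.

P(ggttNN) = 1/32

GgTtNN gametes: GTN×2, GtN×2, gTN×2, gtN×2
GgTtNn gametes: GTN×1, GTn×1, GtN×1, Gtn×1, gTN×1, gTn×1, gtN×1, gtn×1
GgTtNN×GgTtNn grid (8·8=64): GGTTNN=2 GGTTNn=2 GGTtNN=4 GGTtNn=4 GGttNN=2 GGttNn=2 GgTTNN=4 GgTTNn=4 GgTtNN=8 GgTtNn=8 GgttNN=4 GgttNn=4 ggTTNN=2 ggTTNn=2 ggTtNN=4 ggTtNn=4 ggttNN=2 ggttNn=2
ggttNN hits 2/64; gcd=2; 2÷2/64÷2 = 1/32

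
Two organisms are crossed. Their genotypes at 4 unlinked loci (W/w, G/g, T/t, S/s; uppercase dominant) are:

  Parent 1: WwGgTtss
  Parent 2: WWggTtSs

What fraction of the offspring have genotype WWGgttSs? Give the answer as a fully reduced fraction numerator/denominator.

P(WWGgttSs) = 1/32

WwGgTtss gametes: WGTs×2, WGts×2, WgTs×2, Wgts×2, wGTs×2, wGts×2, wgTs×2, wgts×2
WWggTtSs gametes: WgTS×4, WgTs×4, WgtS×4, Wgts×4
WwGgTtss×WWggTtSs grid (16·16=256): WWGgTTSs=8 WWGgTTss=8 WWGgTtSs=16 WWGgTtss=16 WWGgttSs=8 WWGgttss=8 WWggTTSs=8 WWggTTss=8 WWggTtSs=16 WWggTtss=16 WWggttSs=8 WWggttss=8 WwGgTTSs=8 WwGgTTss=8 WwGgTtSs=16 WwGgTtss=16 WwGgttSs=8 WwGgttss=8 WwggTTSs=8 WwggTTss=8 WwggTtSs=16 WwggTtss=16 WwggttSs=8 Wwggttss=8
WWGgttSs hits 8/256; gcd=8; 8÷8/256÷8 = 1/32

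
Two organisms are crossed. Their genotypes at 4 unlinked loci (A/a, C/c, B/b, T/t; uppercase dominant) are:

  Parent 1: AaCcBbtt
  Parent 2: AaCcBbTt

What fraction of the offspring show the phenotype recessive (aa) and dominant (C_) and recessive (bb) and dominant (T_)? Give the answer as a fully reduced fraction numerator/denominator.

P(aa C_ bb T_) = 3/128

AaCcBbtt gametes: ACBt×2, ACbt×2, AcBt×2, Acbt×2, aCBt×2, aCbt×2, acBt×2, acbt×2
AaCcBbTt gametes: ACBT×1, ACBt×1, ACbT×1, ACbt×1, AcBT×1, AcBt×1, AcbT×1, Acbt×1, aCBT×1, aCBt×1, aCbT×1, aCbt×1, acBT×1, acBt×1, acbT×1, acbt×1
AaCcBbtt×AaCcBbTt grid (16·16=256): AACCBBTt=2 AACCBBtt=2 AACCBbTt=4 AACCBbtt=4 AACCbbTt=2 AACCbbtt=2 AACcBBTt=4 AACcBBtt=4 AACcBbTt=8 AACcBbtt=8 AACcbbTt=4 AACcbbtt=4 AAccBBTt=2 AAccBBtt=2 AAccBbTt=4 AAccBbtt=4 AAccbbTt=2 AAccbbtt=2 AaCCBBTt=4 AaCCBBtt=4 AaCCBbTt=8 AaCCBbtt=8 AaCCbbTt=4 AaCCbbtt=4 AaCcBBTt=8 AaCcBBtt=8 AaCcBbTt=16 AaCcBbtt=16 AaCcbbTt=8 AaCcbbtt=8 AaccBBTt=4 AaccBBtt=4 AaccBbTt=8 AaccBbtt=8 AaccbbTt=4 Aaccbbtt=4 aaCCBBTt=2 aaCCBBtt=2 aaCCBbTt=4 aaCCBbtt=4 aaCCbbTt=2 aaCCbbtt=2 aaCcBBTt=4 aaCcBBtt=4 aaCcBbTt=8 aaCcBbtt=8 aaCcbbTt=4 aaCcbbtt=4 aaccBBTt=2 aaccBBtt=2 aaccBbTt=4 aaccBbtt=4 aaccbbTt=2 aaccbbtt=2
aa C_ bb T_ hits 6/256; gcd=2; 6÷2/256÷2 = 3/128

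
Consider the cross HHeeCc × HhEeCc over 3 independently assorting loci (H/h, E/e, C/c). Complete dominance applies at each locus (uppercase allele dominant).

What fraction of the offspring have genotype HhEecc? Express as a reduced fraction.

HHeeCc gametes: HeC×4, Hec×4
HhEeCc gametes: HEC×1, HEc×1, HeC×1, Hec×1, hEC×1, hEc×1, heC×1, hec×1
HHeeCc×HhEeCc grid (8·8=64): HHEeCC=4 HHEeCc=8 HHEecc=4 HHeeCC=4 HHeeCc=8 HHeecc=4 HhEeCC=4 HhEeCc=8 HhEecc=4 HheeCC=4 HheeCc=8 Hheecc=4
HhEecc hits 4/64; gcd=4; 4÷4/64÷4 = 1/16

P(HhEecc) = 1/16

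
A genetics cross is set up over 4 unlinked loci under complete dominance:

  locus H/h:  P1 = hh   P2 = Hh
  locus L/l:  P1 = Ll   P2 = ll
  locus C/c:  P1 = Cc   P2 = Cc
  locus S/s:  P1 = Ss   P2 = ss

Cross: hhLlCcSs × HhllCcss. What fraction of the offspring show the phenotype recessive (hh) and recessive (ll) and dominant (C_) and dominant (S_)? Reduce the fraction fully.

P(hh ll C_ S_) = 3/32

hhLlCcSs gametes: hLCS×2, hLCs×2, hLcS×2, hLcs×2, hlCS×2, hlCs×2, hlcS×2, hlcs×2
HhllCcss gametes: HlCs×4, Hlcs×4, hlCs×4, hlcs×4
hhLlCcSs×HhllCcss grid (16·16=256): HhLlCCSs=8 HhLlCCss=8 HhLlCcSs=16 HhLlCcss=16 HhLlccSs=8 HhLlccss=8 HhllCCSs=8 HhllCCss=8 HhllCcSs=16 HhllCcss=16 HhllccSs=8 Hhllccss=8 hhLlCCSs=8 hhLlCCss=8 hhLlCcSs=16 hhLlCcss=16 hhLlccSs=8 hhLlccss=8 hhllCCSs=8 hhllCCss=8 hhllCcSs=16 hhllCcss=16 hhllccSs=8 hhllccss=8
hh ll C_ S_ hits 24/256; gcd=8; 24÷8/256÷8 = 3/32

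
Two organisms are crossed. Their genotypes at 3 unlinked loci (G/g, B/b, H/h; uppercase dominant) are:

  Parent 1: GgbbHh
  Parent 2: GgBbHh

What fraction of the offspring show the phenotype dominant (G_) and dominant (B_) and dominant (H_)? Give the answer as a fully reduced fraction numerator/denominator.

GgbbHh gametes: GbH×2, Gbh×2, gbH×2, gbh×2
GgBbHh gametes: GBH×1, GBh×1, GbH×1, Gbh×1, gBH×1, gBh×1, gbH×1, gbh×1
GgbbHh×GgBbHh grid (8·8=64): GGBbHH=2 GGBbHh=4 GGBbhh=2 GGbbHH=2 GGbbHh=4 GGbbhh=2 GgBbHH=4 GgBbHh=8 GgBbhh=4 GgbbHH=4 GgbbHh=8 Ggbbhh=4 ggBbHH=2 ggBbHh=4 ggBbhh=2 ggbbHH=2 ggbbHh=4 ggbbhh=2
G_ B_ H_ hits 18/64; gcd=2; 18÷2/64÷2 = 9/32

P(G_ B_ H_) = 9/32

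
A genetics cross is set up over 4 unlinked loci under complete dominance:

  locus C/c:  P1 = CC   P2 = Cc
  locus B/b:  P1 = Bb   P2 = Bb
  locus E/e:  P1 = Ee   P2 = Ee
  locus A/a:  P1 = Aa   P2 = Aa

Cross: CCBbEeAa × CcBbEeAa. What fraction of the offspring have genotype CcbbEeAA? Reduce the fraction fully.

P(CcbbEeAA) = 1/64

CCBbEeAa gametes: CBEA×2, CBEa×2, CBeA×2, CBea×2, CbEA×2, CbEa×2, CbeA×2, Cbea×2
CcBbEeAa gametes: CBEA×1, CBEa×1, CBeA×1, CBea×1, CbEA×1, CbEa×1, CbeA×1, Cbea×1, cBEA×1, cBEa×1, cBeA×1, cBea×1, cbEA×1, cbEa×1, cbeA×1, cbea×1
CCBbEeAa×CcBbEeAa grid (16·16=256): CCBBEEAA=2 CCBBEEAa=4 CCBBEEaa=2 CCBBEeAA=4 CCBBEeAa=8 CCBBEeaa=4 CCBBeeAA=2 CCBBeeAa=4 CCBBeeaa=2 CCBbEEAA=4 CCBbEEAa=8 CCBbEEaa=4 CCBbEeAA=8 CCBbEeAa=16 CCBbEeaa=8 CCBbeeAA=4 CCBbeeAa=8 CCBbeeaa=4 CCbbEEAA=2 CCbbEEAa=4 CCbbEEaa=2 CCbbEeAA=4 CCbbEeAa=8 CCbbEeaa=4 CCbbeeAA=2 CCbbeeAa=4 CCbbeeaa=2 CcBBEEAA=2 CcBBEEAa=4 CcBBEEaa=2 CcBBEeAA=4 CcBBEeAa=8 CcBBEeaa=4 CcBBeeAA=2 CcBBeeAa=4 CcBBeeaa=2 CcBbEEAA=4 CcBbEEAa=8 CcBbEEaa=4 CcBbEeAA=8 CcBbEeAa=16 CcBbEeaa=8 CcBbeeAA=4 CcBbeeAa=8 CcBbeeaa=4 CcbbEEAA=2 CcbbEEAa=4 CcbbEEaa=2 CcbbEeAA=4 CcbbEeAa=8 CcbbEeaa=4 CcbbeeAA=2 CcbbeeAa=4 Ccbbeeaa=2
CcbbEeAA hits 4/256; gcd=4; 4÷4/256÷4 = 1/64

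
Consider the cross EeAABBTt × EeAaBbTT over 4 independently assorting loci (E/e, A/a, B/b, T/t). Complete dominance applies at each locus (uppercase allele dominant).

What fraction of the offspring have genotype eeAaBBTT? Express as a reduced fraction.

P(eeAaBBTT) = 1/32

EeAABBTt gametes: EABT×4, EABt×4, eABT×4, eABt×4
EeAaBbTT gametes: EABT×2, EAbT×2, EaBT×2, EabT×2, eABT×2, eAbT×2, eaBT×2, eabT×2
EeAABBTt×EeAaBbTT grid (16·16=256): EEAABBTT=8 EEAABBTt=8 EEAABbTT=8 EEAABbTt=8 EEAaBBTT=8 EEAaBBTt=8 EEAaBbTT=8 EEAaBbTt=8 EeAABBTT=16 EeAABBTt=16 EeAABbTT=16 EeAABbTt=16 EeAaBBTT=16 EeAaBBTt=16 EeAaBbTT=16 EeAaBbTt=16 eeAABBTT=8 eeAABBTt=8 eeAABbTT=8 eeAABbTt=8 eeAaBBTT=8 eeAaBBTt=8 eeAaBbTT=8 eeAaBbTt=8
eeAaBBTT hits 8/256; gcd=8; 8÷8/256÷8 = 1/32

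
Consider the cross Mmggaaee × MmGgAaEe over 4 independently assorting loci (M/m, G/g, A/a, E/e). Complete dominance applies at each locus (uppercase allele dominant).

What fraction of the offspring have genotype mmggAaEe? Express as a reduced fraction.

Mmggaaee gametes: Mgae×8, mgae×8
MmGgAaEe gametes: MGAE×1, MGAe×1, MGaE×1, MGae×1, MgAE×1, MgAe×1, MgaE×1, Mgae×1, mGAE×1, mGAe×1, mGaE×1, mGae×1, mgAE×1, mgAe×1, mgaE×1, mgae×1
Mmggaaee×MmGgAaEe grid (16·16=256): MMGgAaEe=8 MMGgAaee=8 MMGgaaEe=8 MMGgaaee=8 MMggAaEe=8 MMggAaee=8 MMggaaEe=8 MMggaaee=8 MmGgAaEe=16 MmGgAaee=16 MmGgaaEe=16 MmGgaaee=16 MmggAaEe=16 MmggAaee=16 MmggaaEe=16 Mmggaaee=16 mmGgAaEe=8 mmGgAaee=8 mmGgaaEe=8 mmGgaaee=8 mmggAaEe=8 mmggAaee=8 mmggaaEe=8 mmggaaee=8
mmggAaEe hits 8/256; gcd=8; 8÷8/256÷8 = 1/32

P(mmggAaEe) = 1/32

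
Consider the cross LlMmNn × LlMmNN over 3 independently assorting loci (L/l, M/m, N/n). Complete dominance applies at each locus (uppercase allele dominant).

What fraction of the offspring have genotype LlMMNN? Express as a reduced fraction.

LlMmNn gametes: LMN×1, LMn×1, LmN×1, Lmn×1, lMN×1, lMn×1, lmN×1, lmn×1
LlMmNN gametes: LMN×2, LmN×2, lMN×2, lmN×2
LlMmNn×LlMmNN grid (8·8=64): LLMMNN=2 LLMMNn=2 LLMmNN=4 LLMmNn=4 LLmmNN=2 LLmmNn=2 LlMMNN=4 LlMMNn=4 LlMmNN=8 LlMmNn=8 LlmmNN=4 LlmmNn=4 llMMNN=2 llMMNn=2 llMmNN=4 llMmNn=4 llmmNN=2 llmmNn=2
LlMMNN hits 4/64; gcd=4; 4÷4/64÷4 = 1/16

P(LlMMNN) = 1/16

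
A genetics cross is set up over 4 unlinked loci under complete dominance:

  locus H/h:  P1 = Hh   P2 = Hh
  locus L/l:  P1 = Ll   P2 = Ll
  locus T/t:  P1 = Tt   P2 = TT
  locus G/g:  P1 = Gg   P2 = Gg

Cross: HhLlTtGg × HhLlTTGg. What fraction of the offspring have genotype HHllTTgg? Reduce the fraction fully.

P(HHllTTgg) = 1/128

HhLlTtGg gametes: HLTG×1, HLTg×1, HLtG×1, HLtg×1, HlTG×1, HlTg×1, HltG×1, Hltg×1, hLTG×1, hLTg×1, hLtG×1, hLtg×1, hlTG×1, hlTg×1, hltG×1, hltg×1
HhLlTTGg gametes: HLTG×2, HLTg×2, HlTG×2, HlTg×2, hLTG×2, hLTg×2, hlTG×2, hlTg×2
HhLlTtGg×HhLlTTGg grid (16·16=256): HHLLTTGG=2 HHLLTTGg=4 HHLLTTgg=2 HHLLTtGG=2 HHLLTtGg=4 HHLLTtgg=2 HHLlTTGG=4 HHLlTTGg=8 HHLlTTgg=4 HHLlTtGG=4 HHLlTtGg=8 HHLlTtgg=4 HHllTTGG=2 HHllTTGg=4 HHllTTgg=2 HHllTtGG=2 HHllTtGg=4 HHllTtgg=2 HhLLTTGG=4 HhLLTTGg=8 HhLLTTgg=4 HhLLTtGG=4 HhLLTtGg=8 HhLLTtgg=4 HhLlTTGG=8 HhLlTTGg=16 HhLlTTgg=8 HhLlTtGG=8 HhLlTtGg=16 HhLlTtgg=8 HhllTTGG=4 HhllTTGg=8 HhllTTgg=4 HhllTtGG=4 HhllTtGg=8 HhllTtgg=4 hhLLTTGG=2 hhLLTTGg=4 hhLLTTgg=2 hhLLTtGG=2 hhLLTtGg=4 hhLLTtgg=2 hhLlTTGG=4 hhLlTTGg=8 hhLlTTgg=4 hhLlTtGG=4 hhLlTtGg=8 hhLlTtgg=4 hhllTTGG=2 hhllTTGg=4 hhllTTgg=2 hhllTtGG=2 hhllTtGg=4 hhllTtgg=2
HHllTTgg hits 2/256; gcd=2; 2÷2/256÷2 = 1/128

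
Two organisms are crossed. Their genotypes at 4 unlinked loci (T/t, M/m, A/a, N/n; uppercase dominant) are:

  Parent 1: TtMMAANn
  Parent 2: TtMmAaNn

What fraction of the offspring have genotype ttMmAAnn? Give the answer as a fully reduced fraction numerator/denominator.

P(ttMmAAnn) = 1/64

TtMMAANn gametes: TMAN×4, TMAn×4, tMAN×4, tMAn×4
TtMmAaNn gametes: TMAN×1, TMAn×1, TMaN×1, TMan×1, TmAN×1, TmAn×1, TmaN×1, Tman×1, tMAN×1, tMAn×1, tMaN×1, tMan×1, tmAN×1, tmAn×1, tmaN×1, tman×1
TtMMAANn×TtMmAaNn grid (16·16=256): TTMMAANN=4 TTMMAANn=8 TTMMAAnn=4 TTMMAaNN=4 TTMMAaNn=8 TTMMAann=4 TTMmAANN=4 TTMmAANn=8 TTMmAAnn=4 TTMmAaNN=4 TTMmAaNn=8 TTMmAann=4 TtMMAANN=8 TtMMAANn=16 TtMMAAnn=8 TtMMAaNN=8 TtMMAaNn=16 TtMMAann=8 TtMmAANN=8 TtMmAANn=16 TtMmAAnn=8 TtMmAaNN=8 TtMmAaNn=16 TtMmAann=8 ttMMAANN=4 ttMMAANn=8 ttMMAAnn=4 ttMMAaNN=4 ttMMAaNn=8 ttMMAann=4 ttMmAANN=4 ttMmAANn=8 ttMmAAnn=4 ttMmAaNN=4 ttMmAaNn=8 ttMmAann=4
ttMmAAnn hits 4/256; gcd=4; 4÷4/256÷4 = 1/64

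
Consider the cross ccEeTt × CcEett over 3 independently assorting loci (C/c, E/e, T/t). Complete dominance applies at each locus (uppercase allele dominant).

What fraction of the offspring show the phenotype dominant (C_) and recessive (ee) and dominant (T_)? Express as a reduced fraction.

P(C_ ee T_) = 1/16

ccEeTt gametes: cET×2, cEt×2, ceT×2, cet×2
CcEett gametes: CEt×2, Cet×2, cEt×2, cet×2
ccEeTt×CcEett grid (8·8=64): CcEETt=4 CcEEtt=4 CcEeTt=8 CcEett=8 CceeTt=4 Cceett=4 ccEETt=4 ccEEtt=4 ccEeTt=8 ccEett=8 cceeTt=4 cceett=4
C_ ee T_ hits 4/64; gcd=4; 4÷4/64÷4 = 1/16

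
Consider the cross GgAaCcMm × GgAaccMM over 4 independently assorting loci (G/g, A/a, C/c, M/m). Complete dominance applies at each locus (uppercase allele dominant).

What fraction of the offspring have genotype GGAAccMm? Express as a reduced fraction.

GgAaCcMm gametes: GACM×1, GACm×1, GAcM×1, GAcm×1, GaCM×1, GaCm×1, GacM×1, Gacm×1, gACM×1, gACm×1, gAcM×1, gAcm×1, gaCM×1, gaCm×1, gacM×1, gacm×1
GgAaccMM gametes: GAcM×4, GacM×4, gAcM×4, gacM×4
GgAaCcMm×GgAaccMM grid (16·16=256): GGAACcMM=4 GGAACcMm=4 GGAAccMM=4 GGAAccMm=4 GGAaCcMM=8 GGAaCcMm=8 GGAaccMM=8 GGAaccMm=8 GGaaCcMM=4 GGaaCcMm=4 GGaaccMM=4 GGaaccMm=4 GgAACcMM=8 GgAACcMm=8 GgAAccMM=8 GgAAccMm=8 GgAaCcMM=16 GgAaCcMm=16 GgAaccMM=16 GgAaccMm=16 GgaaCcMM=8 GgaaCcMm=8 GgaaccMM=8 GgaaccMm=8 ggAACcMM=4 ggAACcMm=4 ggAAccMM=4 ggAAccMm=4 ggAaCcMM=8 ggAaCcMm=8 ggAaccMM=8 ggAaccMm=8 ggaaCcMM=4 ggaaCcMm=4 ggaaccMM=4 ggaaccMm=4
GGAAccMm hits 4/256; gcd=4; 4÷4/256÷4 = 1/64

P(GGAAccMm) = 1/64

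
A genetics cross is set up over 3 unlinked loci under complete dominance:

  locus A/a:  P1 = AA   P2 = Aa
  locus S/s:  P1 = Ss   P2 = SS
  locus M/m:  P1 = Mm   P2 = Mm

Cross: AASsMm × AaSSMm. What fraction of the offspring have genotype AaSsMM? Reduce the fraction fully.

AASsMm gametes: ASM×2, ASm×2, AsM×2, Asm×2
AaSSMm gametes: ASM×2, ASm×2, aSM×2, aSm×2
AASsMm×AaSSMm grid (8·8=64): AASSMM=4 AASSMm=8 AASSmm=4 AASsMM=4 AASsMm=8 AASsmm=4 AaSSMM=4 AaSSMm=8 AaSSmm=4 AaSsMM=4 AaSsMm=8 AaSsmm=4
AaSsMM hits 4/64; gcd=4; 4÷4/64÷4 = 1/16

P(AaSsMM) = 1/16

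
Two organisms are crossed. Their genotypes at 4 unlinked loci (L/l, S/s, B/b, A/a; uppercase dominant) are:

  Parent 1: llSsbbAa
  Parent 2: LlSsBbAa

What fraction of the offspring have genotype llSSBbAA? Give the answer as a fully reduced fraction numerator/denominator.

P(llSSBbAA) = 1/64

llSsbbAa gametes: lSbA×4, lSba×4, lsbA×4, lsba×4
LlSsBbAa gametes: LSBA×1, LSBa×1, LSbA×1, LSba×1, LsBA×1, LsBa×1, LsbA×1, Lsba×1, lSBA×1, lSBa×1, lSbA×1, lSba×1, lsBA×1, lsBa×1, lsbA×1, lsba×1
llSsbbAa×LlSsBbAa grid (16·16=256): LlSSBbAA=4 LlSSBbAa=8 LlSSBbaa=4 LlSSbbAA=4 LlSSbbAa=8 LlSSbbaa=4 LlSsBbAA=8 LlSsBbAa=16 LlSsBbaa=8 LlSsbbAA=8 LlSsbbAa=16 LlSsbbaa=8 LlssBbAA=4 LlssBbAa=8 LlssBbaa=4 LlssbbAA=4 LlssbbAa=8 Llssbbaa=4 llSSBbAA=4 llSSBbAa=8 llSSBbaa=4 llSSbbAA=4 llSSbbAa=8 llSSbbaa=4 llSsBbAA=8 llSsBbAa=16 llSsBbaa=8 llSsbbAA=8 llSsbbAa=16 llSsbbaa=8 llssBbAA=4 llssBbAa=8 llssBbaa=4 llssbbAA=4 llssbbAa=8 llssbbaa=4
llSSBbAA hits 4/256; gcd=4; 4÷4/256÷4 = 1/64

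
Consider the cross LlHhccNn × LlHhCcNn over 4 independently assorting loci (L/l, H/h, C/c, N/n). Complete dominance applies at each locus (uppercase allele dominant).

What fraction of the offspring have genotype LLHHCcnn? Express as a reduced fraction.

LlHhccNn gametes: LHcN×2, LHcn×2, LhcN×2, Lhcn×2, lHcN×2, lHcn×2, lhcN×2, lhcn×2
LlHhCcNn gametes: LHCN×1, LHCn×1, LHcN×1, LHcn×1, LhCN×1, LhCn×1, LhcN×1, Lhcn×1, lHCN×1, lHCn×1, lHcN×1, lHcn×1, lhCN×1, lhCn×1, lhcN×1, lhcn×1
LlHhccNn×LlHhCcNn grid (16·16=256): LLHHCcNN=2 LLHHCcNn=4 LLHHCcnn=2 LLHHccNN=2 LLHHccNn=4 LLHHccnn=2 LLHhCcNN=4 LLHhCcNn=8 LLHhCcnn=4 LLHhccNN=4 LLHhccNn=8 LLHhccnn=4 LLhhCcNN=2 LLhhCcNn=4 LLhhCcnn=2 LLhhccNN=2 LLhhccNn=4 LLhhccnn=2 LlHHCcNN=4 LlHHCcNn=8 LlHHCcnn=4 LlHHccNN=4 LlHHccNn=8 LlHHccnn=4 LlHhCcNN=8 LlHhCcNn=16 LlHhCcnn=8 LlHhccNN=8 LlHhccNn=16 LlHhccnn=8 LlhhCcNN=4 LlhhCcNn=8 LlhhCcnn=4 LlhhccNN=4 LlhhccNn=8 Llhhccnn=4 llHHCcNN=2 llHHCcNn=4 llHHCcnn=2 llHHccNN=2 llHHccNn=4 llHHccnn=2 llHhCcNN=4 llHhCcNn=8 llHhCcnn=4 llHhccNN=4 llHhccNn=8 llHhccnn=4 llhhCcNN=2 llhhCcNn=4 llhhCcnn=2 llhhccNN=2 llhhccNn=4 llhhccnn=2
LLHHCcnn hits 2/256; gcd=2; 2÷2/256÷2 = 1/128

P(LLHHCcnn) = 1/128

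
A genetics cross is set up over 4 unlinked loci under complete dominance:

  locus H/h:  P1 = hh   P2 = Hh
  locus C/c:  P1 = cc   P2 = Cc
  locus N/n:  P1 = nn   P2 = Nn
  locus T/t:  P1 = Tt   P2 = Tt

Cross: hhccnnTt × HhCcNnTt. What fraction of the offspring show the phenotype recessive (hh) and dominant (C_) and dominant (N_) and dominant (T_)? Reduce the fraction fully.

hhccnnTt gametes: hcnT×8, hcnt×8
HhCcNnTt gametes: HCNT×1, HCNt×1, HCnT×1, HCnt×1, HcNT×1, HcNt×1, HcnT×1, Hcnt×1, hCNT×1, hCNt×1, hCnT×1, hCnt×1, hcNT×1, hcNt×1, hcnT×1, hcnt×1
hhccnnTt×HhCcNnTt grid (16·16=256): HhCcNnTT=8 HhCcNnTt=16 HhCcNntt=8 HhCcnnTT=8 HhCcnnTt=16 HhCcnntt=8 HhccNnTT=8 HhccNnTt=16 HhccNntt=8 HhccnnTT=8 HhccnnTt=16 Hhccnntt=8 hhCcNnTT=8 hhCcNnTt=16 hhCcNntt=8 hhCcnnTT=8 hhCcnnTt=16 hhCcnntt=8 hhccNnTT=8 hhccNnTt=16 hhccNntt=8 hhccnnTT=8 hhccnnTt=16 hhccnntt=8
hh C_ N_ T_ hits 24/256; gcd=8; 24÷8/256÷8 = 3/32

P(hh C_ N_ T_) = 3/32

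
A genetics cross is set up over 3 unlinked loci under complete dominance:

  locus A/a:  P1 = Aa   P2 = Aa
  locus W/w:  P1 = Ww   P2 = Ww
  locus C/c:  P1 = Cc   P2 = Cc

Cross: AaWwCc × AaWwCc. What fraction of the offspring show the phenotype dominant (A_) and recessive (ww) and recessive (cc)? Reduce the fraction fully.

AaWwCc gametes: AWC×1, AWc×1, AwC×1, Awc×1, aWC×1, aWc×1, awC×1, awc×1
AaWwCc gametes: AWC×1, AWc×1, AwC×1, Awc×1, aWC×1, aWc×1, awC×1, awc×1
AaWwCc×AaWwCc grid (8·8=64): AAWWCC=1 AAWWCc=2 AAWWcc=1 AAWwCC=2 AAWwCc=4 AAWwcc=2 AAwwCC=1 AAwwCc=2 AAwwcc=1 AaWWCC=2 AaWWCc=4 AaWWcc=2 AaWwCC=4 AaWwCc=8 AaWwcc=4 AawwCC=2 AawwCc=4 Aawwcc=2 aaWWCC=1 aaWWCc=2 aaWWcc=1 aaWwCC=2 aaWwCc=4 aaWwcc=2 aawwCC=1 aawwCc=2 aawwcc=1
A_ ww cc hits 3/64; gcd=1; 3÷1/64÷1 = 3/64

P(A_ ww cc) = 3/64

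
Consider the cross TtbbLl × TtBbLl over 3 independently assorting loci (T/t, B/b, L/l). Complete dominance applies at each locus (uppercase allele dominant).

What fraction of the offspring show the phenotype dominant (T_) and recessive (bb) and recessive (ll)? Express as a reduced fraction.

P(T_ bb ll) = 3/32

TtbbLl gametes: TbL×2, Tbl×2, tbL×2, tbl×2
TtBbLl gametes: TBL×1, TBl×1, TbL×1, Tbl×1, tBL×1, tBl×1, tbL×1, tbl×1
TtbbLl×TtBbLl grid (8·8=64): TTBbLL=2 TTBbLl=4 TTBbll=2 TTbbLL=2 TTbbLl=4 TTbbll=2 TtBbLL=4 TtBbLl=8 TtBbll=4 TtbbLL=4 TtbbLl=8 Ttbbll=4 ttBbLL=2 ttBbLl=4 ttBbll=2 ttbbLL=2 ttbbLl=4 ttbbll=2
T_ bb ll hits 6/64; gcd=2; 6÷2/64÷2 = 3/32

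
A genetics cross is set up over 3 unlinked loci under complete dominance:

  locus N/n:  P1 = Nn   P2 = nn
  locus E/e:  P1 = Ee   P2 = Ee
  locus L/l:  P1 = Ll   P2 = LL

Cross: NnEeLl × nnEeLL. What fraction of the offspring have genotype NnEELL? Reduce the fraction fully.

P(NnEELL) = 1/16

NnEeLl gametes: NEL×1, NEl×1, NeL×1, Nel×1, nEL×1, nEl×1, neL×1, nel×1
nnEeLL gametes: nEL×4, neL×4
NnEeLl×nnEeLL grid (8·8=64): NnEELL=4 NnEELl=4 NnEeLL=8 NnEeLl=8 NneeLL=4 NneeLl=4 nnEELL=4 nnEELl=4 nnEeLL=8 nnEeLl=8 nneeLL=4 nneeLl=4
NnEELL hits 4/64; gcd=4; 4÷4/64÷4 = 1/16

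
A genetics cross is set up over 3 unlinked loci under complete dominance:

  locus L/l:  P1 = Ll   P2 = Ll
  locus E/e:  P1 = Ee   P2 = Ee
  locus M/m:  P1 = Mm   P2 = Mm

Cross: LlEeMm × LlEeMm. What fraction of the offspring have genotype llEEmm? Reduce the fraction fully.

P(llEEmm) = 1/64

LlEeMm gametes: LEM×1, LEm×1, LeM×1, Lem×1, lEM×1, lEm×1, leM×1, lem×1
LlEeMm gametes: LEM×1, LEm×1, LeM×1, Lem×1, lEM×1, lEm×1, leM×1, lem×1
LlEeMm×LlEeMm grid (8·8=64): LLEEMM=1 LLEEMm=2 LLEEmm=1 LLEeMM=2 LLEeMm=4 LLEemm=2 LLeeMM=1 LLeeMm=2 LLeemm=1 LlEEMM=2 LlEEMm=4 LlEEmm=2 LlEeMM=4 LlEeMm=8 LlEemm=4 LleeMM=2 LleeMm=4 Lleemm=2 llEEMM=1 llEEMm=2 llEEmm=1 llEeMM=2 llEeMm=4 llEemm=2 lleeMM=1 lleeMm=2 lleemm=1
llEEmm hits 1/64; gcd=1; 1÷1/64÷1 = 1/64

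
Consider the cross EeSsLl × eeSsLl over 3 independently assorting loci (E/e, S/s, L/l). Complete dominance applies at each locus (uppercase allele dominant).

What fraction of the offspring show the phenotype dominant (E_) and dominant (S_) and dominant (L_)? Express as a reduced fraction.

EeSsLl gametes: ESL×1, ESl×1, EsL×1, Esl×1, eSL×1, eSl×1, esL×1, esl×1
eeSsLl gametes: eSL×2, eSl×2, esL×2, esl×2
EeSsLl×eeSsLl grid (8·8=64): EeSSLL=2 EeSSLl=4 EeSSll=2 EeSsLL=4 EeSsLl=8 EeSsll=4 EessLL=2 EessLl=4 Eessll=2 eeSSLL=2 eeSSLl=4 eeSSll=2 eeSsLL=4 eeSsLl=8 eeSsll=4 eessLL=2 eessLl=4 eessll=2
E_ S_ L_ hits 18/64; gcd=2; 18÷2/64÷2 = 9/32

P(E_ S_ L_) = 9/32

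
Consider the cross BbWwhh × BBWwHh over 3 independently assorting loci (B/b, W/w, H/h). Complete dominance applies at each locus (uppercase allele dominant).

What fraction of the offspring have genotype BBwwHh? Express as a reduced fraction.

BbWwhh gametes: BWh×2, Bwh×2, bWh×2, bwh×2
BBWwHh gametes: BWH×2, BWh×2, BwH×2, Bwh×2
BbWwhh×BBWwHh grid (8·8=64): BBWWHh=4 BBWWhh=4 BBWwHh=8 BBWwhh=8 BBwwHh=4 BBwwhh=4 BbWWHh=4 BbWWhh=4 BbWwHh=8 BbWwhh=8 BbwwHh=4 Bbwwhh=4
BBwwHh hits 4/64; gcd=4; 4÷4/64÷4 = 1/16

P(BBwwHh) = 1/16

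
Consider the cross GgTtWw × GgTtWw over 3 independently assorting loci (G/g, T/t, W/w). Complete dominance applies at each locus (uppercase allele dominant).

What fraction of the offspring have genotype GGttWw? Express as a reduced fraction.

GgTtWw gametes: GTW×1, GTw×1, GtW×1, Gtw×1, gTW×1, gTw×1, gtW×1, gtw×1
GgTtWw gametes: GTW×1, GTw×1, GtW×1, Gtw×1, gTW×1, gTw×1, gtW×1, gtw×1
GgTtWw×GgTtWw grid (8·8=64): GGTTWW=1 GGTTWw=2 GGTTww=1 GGTtWW=2 GGTtWw=4 GGTtww=2 GGttWW=1 GGttWw=2 GGttww=1 GgTTWW=2 GgTTWw=4 GgTTww=2 GgTtWW=4 GgTtWw=8 GgTtww=4 GgttWW=2 GgttWw=4 Ggttww=2 ggTTWW=1 ggTTWw=2 ggTTww=1 ggTtWW=2 ggTtWw=4 ggTtww=2 ggttWW=1 ggttWw=2 ggttww=1
GGttWw hits 2/64; gcd=2; 2÷2/64÷2 = 1/32

P(GGttWw) = 1/32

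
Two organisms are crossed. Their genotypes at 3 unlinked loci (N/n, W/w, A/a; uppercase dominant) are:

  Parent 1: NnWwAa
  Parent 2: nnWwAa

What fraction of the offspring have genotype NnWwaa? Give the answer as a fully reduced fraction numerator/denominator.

P(NnWwaa) = 1/16

NnWwAa gametes: NWA×1, NWa×1, NwA×1, Nwa×1, nWA×1, nWa×1, nwA×1, nwa×1
nnWwAa gametes: nWA×2, nWa×2, nwA×2, nwa×2
NnWwAa×nnWwAa grid (8·8=64): NnWWAA=2 NnWWAa=4 NnWWaa=2 NnWwAA=4 NnWwAa=8 NnWwaa=4 NnwwAA=2 NnwwAa=4 Nnwwaa=2 nnWWAA=2 nnWWAa=4 nnWWaa=2 nnWwAA=4 nnWwAa=8 nnWwaa=4 nnwwAA=2 nnwwAa=4 nnwwaa=2
NnWwaa hits 4/64; gcd=4; 4÷4/64÷4 = 1/16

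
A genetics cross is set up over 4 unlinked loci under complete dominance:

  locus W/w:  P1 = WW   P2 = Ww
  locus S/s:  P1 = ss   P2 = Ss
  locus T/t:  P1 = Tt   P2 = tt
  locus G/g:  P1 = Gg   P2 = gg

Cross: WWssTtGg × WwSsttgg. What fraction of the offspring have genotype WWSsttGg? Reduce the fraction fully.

WWssTtGg gametes: WsTG×4, WsTg×4, WstG×4, Wstg×4
WwSsttgg gametes: WStg×4, Wstg×4, wStg×4, wstg×4
WWssTtGg×WwSsttgg grid (16·16=256): WWSsTtGg=16 WWSsTtgg=16 WWSsttGg=16 WWSsttgg=16 WWssTtGg=16 WWssTtgg=16 WWssttGg=16 WWssttgg=16 WwSsTtGg=16 WwSsTtgg=16 WwSsttGg=16 WwSsttgg=16 WwssTtGg=16 WwssTtgg=16 WwssttGg=16 Wwssttgg=16
WWSsttGg hits 16/256; gcd=16; 16÷16/256÷16 = 1/16

P(WWSsttGg) = 1/16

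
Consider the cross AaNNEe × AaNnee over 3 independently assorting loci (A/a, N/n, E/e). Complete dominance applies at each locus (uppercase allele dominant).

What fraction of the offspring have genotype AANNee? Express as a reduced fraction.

P(AANNee) = 1/16

AaNNEe gametes: ANE×2, ANe×2, aNE×2, aNe×2
AaNnee gametes: ANe×2, Ane×2, aNe×2, ane×2
AaNNEe×AaNnee grid (8·8=64): AANNEe=4 AANNee=4 AANnEe=4 AANnee=4 AaNNEe=8 AaNNee=8 AaNnEe=8 AaNnee=8 aaNNEe=4 aaNNee=4 aaNnEe=4 aaNnee=4
AANNee hits 4/64; gcd=4; 4÷4/64÷4 = 1/16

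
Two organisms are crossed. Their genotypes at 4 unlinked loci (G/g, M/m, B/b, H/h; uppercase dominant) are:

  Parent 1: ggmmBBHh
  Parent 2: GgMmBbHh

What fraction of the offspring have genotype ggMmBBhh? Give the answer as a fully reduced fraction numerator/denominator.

ggmmBBHh gametes: gmBH×8, gmBh×8
GgMmBbHh gametes: GMBH×1, GMBh×1, GMbH×1, GMbh×1, GmBH×1, GmBh×1, GmbH×1, Gmbh×1, gMBH×1, gMBh×1, gMbH×1, gMbh×1, gmBH×1, gmBh×1, gmbH×1, gmbh×1
ggmmBBHh×GgMmBbHh grid (16·16=256): GgMmBBHH=8 GgMmBBHh=16 GgMmBBhh=8 GgMmBbHH=8 GgMmBbHh=16 GgMmBbhh=8 GgmmBBHH=8 GgmmBBHh=16 GgmmBBhh=8 GgmmBbHH=8 GgmmBbHh=16 GgmmBbhh=8 ggMmBBHH=8 ggMmBBHh=16 ggMmBBhh=8 ggMmBbHH=8 ggMmBbHh=16 ggMmBbhh=8 ggmmBBHH=8 ggmmBBHh=16 ggmmBBhh=8 ggmmBbHH=8 ggmmBbHh=16 ggmmBbhh=8
ggMmBBhh hits 8/256; gcd=8; 8÷8/256÷8 = 1/32

P(ggMmBBhh) = 1/32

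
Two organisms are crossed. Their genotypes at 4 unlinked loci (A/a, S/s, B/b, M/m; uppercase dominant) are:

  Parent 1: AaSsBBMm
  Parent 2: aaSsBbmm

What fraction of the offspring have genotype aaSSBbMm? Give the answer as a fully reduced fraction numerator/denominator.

AaSsBBMm gametes: ASBM×2, ASBm×2, AsBM×2, AsBm×2, aSBM×2, aSBm×2, asBM×2, asBm×2
aaSsBbmm gametes: aSBm×4, aSbm×4, asBm×4, asbm×4
AaSsBBMm×aaSsBbmm grid (16·16=256): AaSSBBMm=8 AaSSBBmm=8 AaSSBbMm=8 AaSSBbmm=8 AaSsBBMm=16 AaSsBBmm=16 AaSsBbMm=16 AaSsBbmm=16 AassBBMm=8 AassBBmm=8 AassBbMm=8 AassBbmm=8 aaSSBBMm=8 aaSSBBmm=8 aaSSBbMm=8 aaSSBbmm=8 aaSsBBMm=16 aaSsBBmm=16 aaSsBbMm=16 aaSsBbmm=16 aassBBMm=8 aassBBmm=8 aassBbMm=8 aassBbmm=8
aaSSBbMm hits 8/256; gcd=8; 8÷8/256÷8 = 1/32

P(aaSSBbMm) = 1/32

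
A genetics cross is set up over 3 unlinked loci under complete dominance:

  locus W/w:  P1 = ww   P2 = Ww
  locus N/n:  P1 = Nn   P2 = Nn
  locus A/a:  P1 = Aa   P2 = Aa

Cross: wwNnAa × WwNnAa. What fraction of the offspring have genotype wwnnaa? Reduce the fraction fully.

wwNnAa gametes: wNA×2, wNa×2, wnA×2, wna×2
WwNnAa gametes: WNA×1, WNa×1, WnA×1, Wna×1, wNA×1, wNa×1, wnA×1, wna×1
wwNnAa×WwNnAa grid (8·8=64): WwNNAA=2 WwNNAa=4 WwNNaa=2 WwNnAA=4 WwNnAa=8 WwNnaa=4 WwnnAA=2 WwnnAa=4 Wwnnaa=2 wwNNAA=2 wwNNAa=4 wwNNaa=2 wwNnAA=4 wwNnAa=8 wwNnaa=4 wwnnAA=2 wwnnAa=4 wwnnaa=2
wwnnaa hits 2/64; gcd=2; 2÷2/64÷2 = 1/32

P(wwnnaa) = 1/32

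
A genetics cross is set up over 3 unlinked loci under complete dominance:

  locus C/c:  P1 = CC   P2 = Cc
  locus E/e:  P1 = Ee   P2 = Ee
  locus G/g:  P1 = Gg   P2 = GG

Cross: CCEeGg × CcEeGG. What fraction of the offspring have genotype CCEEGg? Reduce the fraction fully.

CCEeGg gametes: CEG×2, CEg×2, CeG×2, Ceg×2
CcEeGG gametes: CEG×2, CeG×2, cEG×2, ceG×2
CCEeGg×CcEeGG grid (8·8=64): CCEEGG=4 CCEEGg=4 CCEeGG=8 CCEeGg=8 CCeeGG=4 CCeeGg=4 CcEEGG=4 CcEEGg=4 CcEeGG=8 CcEeGg=8 CceeGG=4 CceeGg=4
CCEEGg hits 4/64; gcd=4; 4÷4/64÷4 = 1/16

P(CCEEGg) = 1/16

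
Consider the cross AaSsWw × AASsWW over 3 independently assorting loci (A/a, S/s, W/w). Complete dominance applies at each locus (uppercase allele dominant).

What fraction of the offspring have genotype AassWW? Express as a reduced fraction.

AaSsWw gametes: ASW×1, ASw×1, AsW×1, Asw×1, aSW×1, aSw×1, asW×1, asw×1
AASsWW gametes: ASW×4, AsW×4
AaSsWw×AASsWW grid (8·8=64): AASSWW=4 AASSWw=4 AASsWW=8 AASsWw=8 AAssWW=4 AAssWw=4 AaSSWW=4 AaSSWw=4 AaSsWW=8 AaSsWw=8 AassWW=4 AassWw=4
AassWW hits 4/64; gcd=4; 4÷4/64÷4 = 1/16

P(AassWW) = 1/16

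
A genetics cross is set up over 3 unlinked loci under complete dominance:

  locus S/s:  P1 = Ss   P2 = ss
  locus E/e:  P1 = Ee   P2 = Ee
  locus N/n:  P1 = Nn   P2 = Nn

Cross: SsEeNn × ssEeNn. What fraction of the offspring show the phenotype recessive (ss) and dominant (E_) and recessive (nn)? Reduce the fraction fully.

SsEeNn gametes: SEN×1, SEn×1, SeN×1, Sen×1, sEN×1, sEn×1, seN×1, sen×1
ssEeNn gametes: sEN×2, sEn×2, seN×2, sen×2
SsEeNn×ssEeNn grid (8·8=64): SsEENN=2 SsEENn=4 SsEEnn=2 SsEeNN=4 SsEeNn=8 SsEenn=4 SseeNN=2 SseeNn=4 Sseenn=2 ssEENN=2 ssEENn=4 ssEEnn=2 ssEeNN=4 ssEeNn=8 ssEenn=4 sseeNN=2 sseeNn=4 sseenn=2
ss E_ nn hits 6/64; gcd=2; 6÷2/64÷2 = 3/32

P(ss E_ nn) = 3/32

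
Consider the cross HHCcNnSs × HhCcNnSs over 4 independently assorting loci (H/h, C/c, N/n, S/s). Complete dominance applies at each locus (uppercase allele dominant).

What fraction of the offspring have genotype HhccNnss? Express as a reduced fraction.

P(HhccNnss) = 1/64

HHCcNnSs gametes: HCNS×2, HCNs×2, HCnS×2, HCns×2, HcNS×2, HcNs×2, HcnS×2, Hcns×2
HhCcNnSs gametes: HCNS×1, HCNs×1, HCnS×1, HCns×1, HcNS×1, HcNs×1, HcnS×1, Hcns×1, hCNS×1, hCNs×1, hCnS×1, hCns×1, hcNS×1, hcNs×1, hcnS×1, hcns×1
HHCcNnSs×HhCcNnSs grid (16·16=256): HHCCNNSS=2 HHCCNNSs=4 HHCCNNss=2 HHCCNnSS=4 HHCCNnSs=8 HHCCNnss=4 HHCCnnSS=2 HHCCnnSs=4 HHCCnnss=2 HHCcNNSS=4 HHCcNNSs=8 HHCcNNss=4 HHCcNnSS=8 HHCcNnSs=16 HHCcNnss=8 HHCcnnSS=4 HHCcnnSs=8 HHCcnnss=4 HHccNNSS=2 HHccNNSs=4 HHccNNss=2 HHccNnSS=4 HHccNnSs=8 HHccNnss=4 HHccnnSS=2 HHccnnSs=4 HHccnnss=2 HhCCNNSS=2 HhCCNNSs=4 HhCCNNss=2 HhCCNnSS=4 HhCCNnSs=8 HhCCNnss=4 HhCCnnSS=2 HhCCnnSs=4 HhCCnnss=2 HhCcNNSS=4 HhCcNNSs=8 HhCcNNss=4 HhCcNnSS=8 HhCcNnSs=16 HhCcNnss=8 HhCcnnSS=4 HhCcnnSs=8 HhCcnnss=4 HhccNNSS=2 HhccNNSs=4 HhccNNss=2 HhccNnSS=4 HhccNnSs=8 HhccNnss=4 HhccnnSS=2 HhccnnSs=4 Hhccnnss=2
HhccNnss hits 4/256; gcd=4; 4÷4/256÷4 = 1/64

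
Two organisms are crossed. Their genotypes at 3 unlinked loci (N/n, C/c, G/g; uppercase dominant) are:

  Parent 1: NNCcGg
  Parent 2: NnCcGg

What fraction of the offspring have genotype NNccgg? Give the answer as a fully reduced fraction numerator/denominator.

P(NNccgg) = 1/32

NNCcGg gametes: NCG×2, NCg×2, NcG×2, Ncg×2
NnCcGg gametes: NCG×1, NCg×1, NcG×1, Ncg×1, nCG×1, nCg×1, ncG×1, ncg×1
NNCcGg×NnCcGg grid (8·8=64): NNCCGG=2 NNCCGg=4 NNCCgg=2 NNCcGG=4 NNCcGg=8 NNCcgg=4 NNccGG=2 NNccGg=4 NNccgg=2 NnCCGG=2 NnCCGg=4 NnCCgg=2 NnCcGG=4 NnCcGg=8 NnCcgg=4 NnccGG=2 NnccGg=4 Nnccgg=2
NNccgg hits 2/64; gcd=2; 2÷2/64÷2 = 1/32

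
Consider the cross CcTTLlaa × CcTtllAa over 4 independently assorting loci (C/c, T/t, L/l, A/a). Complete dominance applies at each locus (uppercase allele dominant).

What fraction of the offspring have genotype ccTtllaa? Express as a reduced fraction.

CcTTLlaa gametes: CTLa×4, CTla×4, cTLa×4, cTla×4
CcTtllAa gametes: CTlA×2, CTla×2, CtlA×2, Ctla×2, cTlA×2, cTla×2, ctlA×2, ctla×2
CcTTLlaa×CcTtllAa grid (16·16=256): CCTTLlAa=8 CCTTLlaa=8 CCTTllAa=8 CCTTllaa=8 CCTtLlAa=8 CCTtLlaa=8 CCTtllAa=8 CCTtllaa=8 CcTTLlAa=16 CcTTLlaa=16 CcTTllAa=16 CcTTllaa=16 CcTtLlAa=16 CcTtLlaa=16 CcTtllAa=16 CcTtllaa=16 ccTTLlAa=8 ccTTLlaa=8 ccTTllAa=8 ccTTllaa=8 ccTtLlAa=8 ccTtLlaa=8 ccTtllAa=8 ccTtllaa=8
ccTtllaa hits 8/256; gcd=8; 8÷8/256÷8 = 1/32

P(ccTtllaa) = 1/32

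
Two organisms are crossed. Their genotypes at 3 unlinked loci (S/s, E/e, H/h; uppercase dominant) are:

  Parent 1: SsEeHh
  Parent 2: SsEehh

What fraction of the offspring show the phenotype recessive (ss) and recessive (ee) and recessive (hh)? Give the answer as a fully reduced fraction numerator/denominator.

P(ss ee hh) = 1/32

SsEeHh gametes: SEH×1, SEh×1, SeH×1, Seh×1, sEH×1, sEh×1, seH×1, seh×1
SsEehh gametes: SEh×2, Seh×2, sEh×2, seh×2
SsEeHh×SsEehh grid (8·8=64): SSEEHh=2 SSEEhh=2 SSEeHh=4 SSEehh=4 SSeeHh=2 SSeehh=2 SsEEHh=4 SsEEhh=4 SsEeHh=8 SsEehh=8 SseeHh=4 Sseehh=4 ssEEHh=2 ssEEhh=2 ssEeHh=4 ssEehh=4 sseeHh=2 sseehh=2
ss ee hh hits 2/64; gcd=2; 2÷2/64÷2 = 1/32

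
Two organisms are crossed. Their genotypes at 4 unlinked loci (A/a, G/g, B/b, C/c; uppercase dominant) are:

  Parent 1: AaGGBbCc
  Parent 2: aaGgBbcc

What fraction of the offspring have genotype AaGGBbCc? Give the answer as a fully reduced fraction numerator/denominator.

AaGGBbCc gametes: AGBC×2, AGBc×2, AGbC×2, AGbc×2, aGBC×2, aGBc×2, aGbC×2, aGbc×2
aaGgBbcc gametes: aGBc×4, aGbc×4, agBc×4, agbc×4
AaGGBbCc×aaGgBbcc grid (16·16=256): AaGGBBCc=8 AaGGBBcc=8 AaGGBbCc=16 AaGGBbcc=16 AaGGbbCc=8 AaGGbbcc=8 AaGgBBCc=8 AaGgBBcc=8 AaGgBbCc=16 AaGgBbcc=16 AaGgbbCc=8 AaGgbbcc=8 aaGGBBCc=8 aaGGBBcc=8 aaGGBbCc=16 aaGGBbcc=16 aaGGbbCc=8 aaGGbbcc=8 aaGgBBCc=8 aaGgBBcc=8 aaGgBbCc=16 aaGgBbcc=16 aaGgbbCc=8 aaGgbbcc=8
AaGGBbCc hits 16/256; gcd=16; 16÷16/256÷16 = 1/16

P(AaGGBbCc) = 1/16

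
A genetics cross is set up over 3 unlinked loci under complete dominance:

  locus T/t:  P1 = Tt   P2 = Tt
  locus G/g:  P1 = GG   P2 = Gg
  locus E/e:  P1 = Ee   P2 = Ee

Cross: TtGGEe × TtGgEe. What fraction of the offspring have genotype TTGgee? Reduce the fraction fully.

TtGGEe gametes: TGE×2, TGe×2, tGE×2, tGe×2
TtGgEe gametes: TGE×1, TGe×1, TgE×1, Tge×1, tGE×1, tGe×1, tgE×1, tge×1
TtGGEe×TtGgEe grid (8·8=64): TTGGEE=2 TTGGEe=4 TTGGee=2 TTGgEE=2 TTGgEe=4 TTGgee=2 TtGGEE=4 TtGGEe=8 TtGGee=4 TtGgEE=4 TtGgEe=8 TtGgee=4 ttGGEE=2 ttGGEe=4 ttGGee=2 ttGgEE=2 ttGgEe=4 ttGgee=2
TTGgee hits 2/64; gcd=2; 2÷2/64÷2 = 1/32

P(TTGgee) = 1/32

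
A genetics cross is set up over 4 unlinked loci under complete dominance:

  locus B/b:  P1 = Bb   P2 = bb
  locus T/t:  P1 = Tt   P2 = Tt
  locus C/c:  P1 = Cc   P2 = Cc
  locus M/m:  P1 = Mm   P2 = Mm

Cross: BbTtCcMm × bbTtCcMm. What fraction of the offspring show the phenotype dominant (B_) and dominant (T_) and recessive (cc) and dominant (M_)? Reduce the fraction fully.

BbTtCcMm gametes: BTCM×1, BTCm×1, BTcM×1, BTcm×1, BtCM×1, BtCm×1, BtcM×1, Btcm×1, bTCM×1, bTCm×1, bTcM×1, bTcm×1, btCM×1, btCm×1, btcM×1, btcm×1
bbTtCcMm gametes: bTCM×2, bTCm×2, bTcM×2, bTcm×2, btCM×2, btCm×2, btcM×2, btcm×2
BbTtCcMm×bbTtCcMm grid (16·16=256): BbTTCCMM=2 BbTTCCMm=4 BbTTCCmm=2 BbTTCcMM=4 BbTTCcMm=8 BbTTCcmm=4 BbTTccMM=2 BbTTccMm=4 BbTTccmm=2 BbTtCCMM=4 BbTtCCMm=8 BbTtCCmm=4 BbTtCcMM=8 BbTtCcMm=16 BbTtCcmm=8 BbTtccMM=4 BbTtccMm=8 BbTtccmm=4 BbttCCMM=2 BbttCCMm=4 BbttCCmm=2 BbttCcMM=4 BbttCcMm=8 BbttCcmm=4 BbttccMM=2 BbttccMm=4 Bbttccmm=2 bbTTCCMM=2 bbTTCCMm=4 bbTTCCmm=2 bbTTCcMM=4 bbTTCcMm=8 bbTTCcmm=4 bbTTccMM=2 bbTTccMm=4 bbTTccmm=2 bbTtCCMM=4 bbTtCCMm=8 bbTtCCmm=4 bbTtCcMM=8 bbTtCcMm=16 bbTtCcmm=8 bbTtccMM=4 bbTtccMm=8 bbTtccmm=4 bbttCCMM=2 bbttCCMm=4 bbttCCmm=2 bbttCcMM=4 bbttCcMm=8 bbttCcmm=4 bbttccMM=2 bbttccMm=4 bbttccmm=2
B_ T_ cc M_ hits 18/256; gcd=2; 18÷2/256÷2 = 9/128

P(B_ T_ cc M_) = 9/128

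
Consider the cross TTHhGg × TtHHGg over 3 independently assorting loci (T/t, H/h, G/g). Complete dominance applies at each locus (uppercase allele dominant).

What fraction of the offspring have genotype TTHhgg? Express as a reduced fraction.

P(TTHhgg) = 1/16

TTHhGg gametes: THG×2, THg×2, ThG×2, Thg×2
TtHHGg gametes: THG×2, THg×2, tHG×2, tHg×2
TTHhGg×TtHHGg grid (8·8=64): TTHHGG=4 TTHHGg=8 TTHHgg=4 TTHhGG=4 TTHhGg=8 TTHhgg=4 TtHHGG=4 TtHHGg=8 TtHHgg=4 TtHhGG=4 TtHhGg=8 TtHhgg=4
TTHhgg hits 4/64; gcd=4; 4÷4/64÷4 = 1/16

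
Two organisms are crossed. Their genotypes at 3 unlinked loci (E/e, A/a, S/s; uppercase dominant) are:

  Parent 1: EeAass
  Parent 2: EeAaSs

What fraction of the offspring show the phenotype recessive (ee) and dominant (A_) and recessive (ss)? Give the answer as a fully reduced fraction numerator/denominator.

P(ee A_ ss) = 3/32

EeAass gametes: EAs×2, Eas×2, eAs×2, eas×2
EeAaSs gametes: EAS×1, EAs×1, EaS×1, Eas×1, eAS×1, eAs×1, eaS×1, eas×1
EeAass×EeAaSs grid (8·8=64): EEAASs=2 EEAAss=2 EEAaSs=4 EEAass=4 EEaaSs=2 EEaass=2 EeAASs=4 EeAAss=4 EeAaSs=8 EeAass=8 EeaaSs=4 Eeaass=4 eeAASs=2 eeAAss=2 eeAaSs=4 eeAass=4 eeaaSs=2 eeaass=2
ee A_ ss hits 6/64; gcd=2; 6÷2/64÷2 = 3/32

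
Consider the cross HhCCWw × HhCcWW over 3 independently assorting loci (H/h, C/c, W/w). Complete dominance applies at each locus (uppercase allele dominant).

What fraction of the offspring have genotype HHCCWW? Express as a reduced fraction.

HhCCWw gametes: HCW×2, HCw×2, hCW×2, hCw×2
HhCcWW gametes: HCW×2, HcW×2, hCW×2, hcW×2
HhCCWw×HhCcWW grid (8·8=64): HHCCWW=4 HHCCWw=4 HHCcWW=4 HHCcWw=4 HhCCWW=8 HhCCWw=8 HhCcWW=8 HhCcWw=8 hhCCWW=4 hhCCWw=4 hhCcWW=4 hhCcWw=4
HHCCWW hits 4/64; gcd=4; 4÷4/64÷4 = 1/16

P(HHCCWW) = 1/16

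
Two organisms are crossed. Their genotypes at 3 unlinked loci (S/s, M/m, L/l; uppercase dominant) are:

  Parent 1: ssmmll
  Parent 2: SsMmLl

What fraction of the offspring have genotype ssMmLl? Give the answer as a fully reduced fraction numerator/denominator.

ssmmll gametes: sml×8
SsMmLl gametes: SML×1, SMl×1, SmL×1, Sml×1, sML×1, sMl×1, smL×1, sml×1
ssmmll×SsMmLl grid (8·8=64): SsMmLl=8 SsMmll=8 SsmmLl=8 Ssmmll=8 ssMmLl=8 ssMmll=8 ssmmLl=8 ssmmll=8
ssMmLl hits 8/64; gcd=8; 8÷8/64÷8 = 1/8

P(ssMmLl) = 1/8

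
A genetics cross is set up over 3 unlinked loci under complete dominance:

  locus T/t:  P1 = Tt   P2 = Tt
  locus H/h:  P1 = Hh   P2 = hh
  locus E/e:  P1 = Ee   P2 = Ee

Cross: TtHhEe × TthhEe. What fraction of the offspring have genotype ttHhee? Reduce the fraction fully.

P(ttHhee) = 1/32

TtHhEe gametes: THE×1, THe×1, ThE×1, The×1, tHE×1, tHe×1, thE×1, the×1
TthhEe gametes: ThE×2, The×2, thE×2, the×2
TtHhEe×TthhEe grid (8·8=64): TTHhEE=2 TTHhEe=4 TTHhee=2 TThhEE=2 TThhEe=4 TThhee=2 TtHhEE=4 TtHhEe=8 TtHhee=4 TthhEE=4 TthhEe=8 Tthhee=4 ttHhEE=2 ttHhEe=4 ttHhee=2 tthhEE=2 tthhEe=4 tthhee=2
ttHhee hits 2/64; gcd=2; 2÷2/64÷2 = 1/32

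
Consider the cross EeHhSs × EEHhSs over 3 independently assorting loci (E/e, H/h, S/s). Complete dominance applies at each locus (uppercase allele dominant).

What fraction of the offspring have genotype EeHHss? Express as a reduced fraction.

P(EeHHss) = 1/32

EeHhSs gametes: EHS×1, EHs×1, EhS×1, Ehs×1, eHS×1, eHs×1, ehS×1, ehs×1
EEHhSs gametes: EHS×2, EHs×2, EhS×2, Ehs×2
EeHhSs×EEHhSs grid (8·8=64): EEHHSS=2 EEHHSs=4 EEHHss=2 EEHhSS=4 EEHhSs=8 EEHhss=4 EEhhSS=2 EEhhSs=4 EEhhss=2 EeHHSS=2 EeHHSs=4 EeHHss=2 EeHhSS=4 EeHhSs=8 EeHhss=4 EehhSS=2 EehhSs=4 Eehhss=2
EeHHss hits 2/64; gcd=2; 2÷2/64÷2 = 1/32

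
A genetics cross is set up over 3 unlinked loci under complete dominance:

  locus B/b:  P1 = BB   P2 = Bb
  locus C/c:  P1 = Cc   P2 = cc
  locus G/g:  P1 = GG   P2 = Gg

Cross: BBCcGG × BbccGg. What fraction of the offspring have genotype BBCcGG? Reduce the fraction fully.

P(BBCcGG) = 1/8

BBCcGG gametes: BCG×4, BcG×4
BbccGg gametes: BcG×2, Bcg×2, bcG×2, bcg×2
BBCcGG×BbccGg grid (8·8=64): BBCcGG=8 BBCcGg=8 BBccGG=8 BBccGg=8 BbCcGG=8 BbCcGg=8 BbccGG=8 BbccGg=8
BBCcGG hits 8/64; gcd=8; 8÷8/64÷8 = 1/8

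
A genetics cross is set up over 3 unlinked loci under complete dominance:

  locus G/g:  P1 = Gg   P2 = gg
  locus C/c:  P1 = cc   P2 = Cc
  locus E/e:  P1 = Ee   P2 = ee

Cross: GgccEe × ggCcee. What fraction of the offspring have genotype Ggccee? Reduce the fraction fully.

GgccEe gametes: GcE×2, Gce×2, gcE×2, gce×2
ggCcee gametes: gCe×4, gce×4
GgccEe×ggCcee grid (8·8=64): GgCcEe=8 GgCcee=8 GgccEe=8 Ggccee=8 ggCcEe=8 ggCcee=8 ggccEe=8 ggccee=8
Ggccee hits 8/64; gcd=8; 8÷8/64÷8 = 1/8

P(Ggccee) = 1/8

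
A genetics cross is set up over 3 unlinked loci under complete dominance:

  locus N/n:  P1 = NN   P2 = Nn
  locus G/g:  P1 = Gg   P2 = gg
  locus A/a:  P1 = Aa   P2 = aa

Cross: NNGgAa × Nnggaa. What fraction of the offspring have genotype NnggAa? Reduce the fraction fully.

NNGgAa gametes: NGA×2, NGa×2, NgA×2, Nga×2
Nnggaa gametes: Nga×4, nga×4
NNGgAa×Nnggaa grid (8·8=64): NNGgAa=8 NNGgaa=8 NNggAa=8 NNggaa=8 NnGgAa=8 NnGgaa=8 NnggAa=8 Nnggaa=8
NnggAa hits 8/64; gcd=8; 8÷8/64÷8 = 1/8

P(NnggAa) = 1/8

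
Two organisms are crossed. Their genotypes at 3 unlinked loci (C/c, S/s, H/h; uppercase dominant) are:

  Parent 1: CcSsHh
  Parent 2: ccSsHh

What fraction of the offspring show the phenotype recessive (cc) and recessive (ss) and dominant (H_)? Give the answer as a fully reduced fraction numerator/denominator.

P(cc ss H_) = 3/32

CcSsHh gametes: CSH×1, CSh×1, CsH×1, Csh×1, cSH×1, cSh×1, csH×1, csh×1
ccSsHh gametes: cSH×2, cSh×2, csH×2, csh×2
CcSsHh×ccSsHh grid (8·8=64): CcSSHH=2 CcSSHh=4 CcSShh=2 CcSsHH=4 CcSsHh=8 CcSshh=4 CcssHH=2 CcssHh=4 Ccsshh=2 ccSSHH=2 ccSSHh=4 ccSShh=2 ccSsHH=4 ccSsHh=8 ccSshh=4 ccssHH=2 ccssHh=4 ccsshh=2
cc ss H_ hits 6/64; gcd=2; 6÷2/64÷2 = 3/32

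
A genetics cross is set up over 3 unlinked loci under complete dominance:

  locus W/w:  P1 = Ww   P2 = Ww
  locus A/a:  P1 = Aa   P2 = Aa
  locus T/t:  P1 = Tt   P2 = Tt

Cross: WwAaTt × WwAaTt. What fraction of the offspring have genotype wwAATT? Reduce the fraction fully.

WwAaTt gametes: WAT×1, WAt×1, WaT×1, Wat×1, wAT×1, wAt×1, waT×1, wat×1
WwAaTt gametes: WAT×1, WAt×1, WaT×1, Wat×1, wAT×1, wAt×1, waT×1, wat×1
WwAaTt×WwAaTt grid (8·8=64): WWAATT=1 WWAATt=2 WWAAtt=1 WWAaTT=2 WWAaTt=4 WWAatt=2 WWaaTT=1 WWaaTt=2 WWaatt=1 WwAATT=2 WwAATt=4 WwAAtt=2 WwAaTT=4 WwAaTt=8 WwAatt=4 WwaaTT=2 WwaaTt=4 Wwaatt=2 wwAATT=1 wwAATt=2 wwAAtt=1 wwAaTT=2 wwAaTt=4 wwAatt=2 wwaaTT=1 wwaaTt=2 wwaatt=1
wwAATT hits 1/64; gcd=1; 1÷1/64÷1 = 1/64

P(wwAATT) = 1/64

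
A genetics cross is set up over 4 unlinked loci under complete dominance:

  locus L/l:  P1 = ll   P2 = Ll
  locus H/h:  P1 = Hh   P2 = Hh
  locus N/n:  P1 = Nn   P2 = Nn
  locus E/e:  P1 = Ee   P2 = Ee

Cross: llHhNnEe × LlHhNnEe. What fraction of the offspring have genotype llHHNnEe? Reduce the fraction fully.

P(llHHNnEe) = 1/32

llHhNnEe gametes: lHNE×2, lHNe×2, lHnE×2, lHne×2, lhNE×2, lhNe×2, lhnE×2, lhne×2
LlHhNnEe gametes: LHNE×1, LHNe×1, LHnE×1, LHne×1, LhNE×1, LhNe×1, LhnE×1, Lhne×1, lHNE×1, lHNe×1, lHnE×1, lHne×1, lhNE×1, lhNe×1, lhnE×1, lhne×1
llHhNnEe×LlHhNnEe grid (16·16=256): LlHHNNEE=2 LlHHNNEe=4 LlHHNNee=2 LlHHNnEE=4 LlHHNnEe=8 LlHHNnee=4 LlHHnnEE=2 LlHHnnEe=4 LlHHnnee=2 LlHhNNEE=4 LlHhNNEe=8 LlHhNNee=4 LlHhNnEE=8 LlHhNnEe=16 LlHhNnee=8 LlHhnnEE=4 LlHhnnEe=8 LlHhnnee=4 LlhhNNEE=2 LlhhNNEe=4 LlhhNNee=2 LlhhNnEE=4 LlhhNnEe=8 LlhhNnee=4 LlhhnnEE=2 LlhhnnEe=4 Llhhnnee=2 llHHNNEE=2 llHHNNEe=4 llHHNNee=2 llHHNnEE=4 llHHNnEe=8 llHHNnee=4 llHHnnEE=2 llHHnnEe=4 llHHnnee=2 llHhNNEE=4 llHhNNEe=8 llHhNNee=4 llHhNnEE=8 llHhNnEe=16 llHhNnee=8 llHhnnEE=4 llHhnnEe=8 llHhnnee=4 llhhNNEE=2 llhhNNEe=4 llhhNNee=2 llhhNnEE=4 llhhNnEe=8 llhhNnee=4 llhhnnEE=2 llhhnnEe=4 llhhnnee=2
llHHNnEe hits 8/256; gcd=8; 8÷8/256÷8 = 1/32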